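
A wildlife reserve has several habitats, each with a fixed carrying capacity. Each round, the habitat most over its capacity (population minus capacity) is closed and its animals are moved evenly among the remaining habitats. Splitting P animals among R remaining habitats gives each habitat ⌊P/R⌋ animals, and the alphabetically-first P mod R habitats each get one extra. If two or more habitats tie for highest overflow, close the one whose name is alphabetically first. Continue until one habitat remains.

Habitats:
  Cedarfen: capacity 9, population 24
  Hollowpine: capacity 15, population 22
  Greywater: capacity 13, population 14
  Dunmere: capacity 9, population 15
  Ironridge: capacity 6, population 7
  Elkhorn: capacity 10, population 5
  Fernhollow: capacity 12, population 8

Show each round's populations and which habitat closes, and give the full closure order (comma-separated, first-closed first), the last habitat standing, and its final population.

Closure order: Cedarfen, Hollowpine, Dunmere, Greywater, Ironridge, Elkhorn
Last habitat: Fernhollow with 95 animals

Round 1: Cedarfen=24 Dunmere=15 Elkhorn=5 Fernhollow=8 Greywater=14 Hollowpine=22 Ironridge=7 → close Cedarfen (overflow 15)
  24÷6 = 4 each, +1 to first 0
Round 2: Dunmere=19 Elkhorn=9 Fernhollow=12 Greywater=18 Hollowpine=26 Ironridge=11 → close Hollowpine (overflow 11)
  26÷5 = 5 each, +1 to first 1
Round 3: Dunmere=25 Elkhorn=14 Fernhollow=17 Greywater=23 Ironridge=16 → close Dunmere (overflow 16)
  25÷4 = 6 each, +1 to first 1
Round 4: Elkhorn=21 Fernhollow=23 Greywater=29 Ironridge=22 → close Greywater (overflow 16)
  29÷3 = 9 each, +1 to first 2
Round 5: Elkhorn=31 Fernhollow=33 Ironridge=31 → close Ironridge (overflow 25)
  31÷2 = 15 each, +1 to first 1
Round 6: Elkhorn=47 Fernhollow=48 → close Elkhorn (overflow 37)
  47÷1 = 47 each, +1 to first 0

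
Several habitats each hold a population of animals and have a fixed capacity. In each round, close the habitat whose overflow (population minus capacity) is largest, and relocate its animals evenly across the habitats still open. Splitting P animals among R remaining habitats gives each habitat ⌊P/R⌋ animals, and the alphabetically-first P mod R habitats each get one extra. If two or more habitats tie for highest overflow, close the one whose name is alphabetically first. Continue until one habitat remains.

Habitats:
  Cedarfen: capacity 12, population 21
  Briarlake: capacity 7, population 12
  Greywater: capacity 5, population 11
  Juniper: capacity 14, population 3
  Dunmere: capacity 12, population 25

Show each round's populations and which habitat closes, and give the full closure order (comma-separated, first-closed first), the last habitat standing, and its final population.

Round 1: Briarlake=12 Cedarfen=21 Dunmere=25 Greywater=11 Juniper=3 → close Dunmere (overflow 13)
  25÷4 = 6 each, +1 to first 1
Round 2: Briarlake=19 Cedarfen=27 Greywater=17 Juniper=9 → close Cedarfen (overflow 15)
  27÷3 = 9 each, +1 to first 0
Round 3: Briarlake=28 Greywater=26 Juniper=18 → close Briarlake (overflow 21)
  28÷2 = 14 each, +1 to first 0
Round 4: Greywater=40 Juniper=32 → close Greywater (overflow 35)
  40÷1 = 40 each, +1 to first 0

Closure order: Dunmere, Cedarfen, Briarlake, Greywater
Last habitat: Juniper with 72 animals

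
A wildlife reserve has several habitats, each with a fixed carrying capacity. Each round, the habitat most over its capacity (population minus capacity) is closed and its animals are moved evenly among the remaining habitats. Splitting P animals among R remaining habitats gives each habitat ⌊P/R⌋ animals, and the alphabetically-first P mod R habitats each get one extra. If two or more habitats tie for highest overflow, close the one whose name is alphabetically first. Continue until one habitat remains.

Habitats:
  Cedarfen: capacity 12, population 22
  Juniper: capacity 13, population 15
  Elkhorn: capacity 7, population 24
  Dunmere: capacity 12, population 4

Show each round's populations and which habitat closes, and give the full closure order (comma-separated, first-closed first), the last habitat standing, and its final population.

Round 1: Cedarfen=22 Dunmere=4 Elkhorn=24 Juniper=15 → close Elkhorn (overflow 17)
  24÷3 = 8 each, +1 to first 0
Round 2: Cedarfen=30 Dunmere=12 Juniper=23 → close Cedarfen (overflow 18)
  30÷2 = 15 each, +1 to first 0
Round 3: Dunmere=27 Juniper=38 → close Juniper (overflow 25)
  38÷1 = 38 each, +1 to first 0

Closure order: Elkhorn, Cedarfen, Juniper
Last habitat: Dunmere with 65 animals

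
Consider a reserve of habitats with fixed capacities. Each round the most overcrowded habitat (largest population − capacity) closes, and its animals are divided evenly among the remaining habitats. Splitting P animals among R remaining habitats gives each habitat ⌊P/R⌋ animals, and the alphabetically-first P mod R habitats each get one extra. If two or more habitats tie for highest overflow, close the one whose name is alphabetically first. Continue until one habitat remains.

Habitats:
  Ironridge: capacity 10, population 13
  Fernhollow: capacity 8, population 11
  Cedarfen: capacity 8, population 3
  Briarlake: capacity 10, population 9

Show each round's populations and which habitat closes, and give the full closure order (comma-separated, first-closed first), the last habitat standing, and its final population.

Round 1: Briarlake=9 Cedarfen=3 Fernhollow=11 Ironridge=13 → close Fernhollow (overflow 3)
  11÷3 = 3 each, +1 to first 2
Round 2: Briarlake=13 Cedarfen=7 Ironridge=16 → close Ironridge (overflow 6)
  16÷2 = 8 each, +1 to first 0
Round 3: Briarlake=21 Cedarfen=15 → close Briarlake (overflow 11)
  21÷1 = 21 each, +1 to first 0

Closure order: Fernhollow, Ironridge, Briarlake
Last habitat: Cedarfen with 36 animals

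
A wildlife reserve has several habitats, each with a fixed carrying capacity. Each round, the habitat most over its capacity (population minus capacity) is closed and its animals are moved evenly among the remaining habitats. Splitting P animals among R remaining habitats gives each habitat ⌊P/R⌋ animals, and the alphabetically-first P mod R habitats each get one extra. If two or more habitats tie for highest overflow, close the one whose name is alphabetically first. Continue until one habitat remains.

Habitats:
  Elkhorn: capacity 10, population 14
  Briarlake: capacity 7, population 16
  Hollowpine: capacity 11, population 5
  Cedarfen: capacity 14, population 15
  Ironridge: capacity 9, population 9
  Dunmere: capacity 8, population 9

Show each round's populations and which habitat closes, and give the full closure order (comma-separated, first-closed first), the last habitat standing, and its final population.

Closure order: Briarlake, Elkhorn, Cedarfen, Dunmere, Ironridge
Last habitat: Hollowpine with 68 animals

Round 1: Briarlake=16 Cedarfen=15 Dunmere=9 Elkhorn=14 Hollowpine=5 Ironridge=9 → close Briarlake (overflow 9)
  16÷5 = 3 each, +1 to first 1
Round 2: Cedarfen=19 Dunmere=12 Elkhorn=17 Hollowpine=8 Ironridge=12 → close Elkhorn (overflow 7)
  17÷4 = 4 each, +1 to first 1
Round 3: Cedarfen=24 Dunmere=16 Hollowpine=12 Ironridge=16 → close Cedarfen (overflow 10)
  24÷3 = 8 each, +1 to first 0
Round 4: Dunmere=24 Hollowpine=20 Ironridge=24 → close Dunmere (overflow 16)
  24÷2 = 12 each, +1 to first 0
Round 5: Hollowpine=32 Ironridge=36 → close Ironridge (overflow 27)
  36÷1 = 36 each, +1 to first 0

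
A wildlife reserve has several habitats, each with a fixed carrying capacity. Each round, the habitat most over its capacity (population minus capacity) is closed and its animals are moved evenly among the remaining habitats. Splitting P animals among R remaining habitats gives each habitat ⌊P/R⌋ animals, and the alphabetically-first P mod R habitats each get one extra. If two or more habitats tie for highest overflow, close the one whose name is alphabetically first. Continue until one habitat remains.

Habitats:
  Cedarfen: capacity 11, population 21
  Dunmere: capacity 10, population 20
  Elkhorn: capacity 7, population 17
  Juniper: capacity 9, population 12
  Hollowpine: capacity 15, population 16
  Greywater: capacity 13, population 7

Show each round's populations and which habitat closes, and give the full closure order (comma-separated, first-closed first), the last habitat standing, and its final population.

Round 1: Cedarfen=21 Dunmere=20 Elkhorn=17 Greywater=7 Hollowpine=16 Juniper=12 → close Cedarfen (overflow 10)
  21÷5 = 4 each, +1 to first 1
Round 2: Dunmere=25 Elkhorn=21 Greywater=11 Hollowpine=20 Juniper=16 → close Dunmere (overflow 15)
  25÷4 = 6 each, +1 to first 1
Round 3: Elkhorn=28 Greywater=17 Hollowpine=26 Juniper=22 → close Elkhorn (overflow 21)
  28÷3 = 9 each, +1 to first 1
Round 4: Greywater=27 Hollowpine=35 Juniper=31 → close Juniper (overflow 22)
  31÷2 = 15 each, +1 to first 1
Round 5: Greywater=43 Hollowpine=50 → close Hollowpine (overflow 35)
  50÷1 = 50 each, +1 to first 0

Closure order: Cedarfen, Dunmere, Elkhorn, Juniper, Hollowpine
Last habitat: Greywater with 93 animals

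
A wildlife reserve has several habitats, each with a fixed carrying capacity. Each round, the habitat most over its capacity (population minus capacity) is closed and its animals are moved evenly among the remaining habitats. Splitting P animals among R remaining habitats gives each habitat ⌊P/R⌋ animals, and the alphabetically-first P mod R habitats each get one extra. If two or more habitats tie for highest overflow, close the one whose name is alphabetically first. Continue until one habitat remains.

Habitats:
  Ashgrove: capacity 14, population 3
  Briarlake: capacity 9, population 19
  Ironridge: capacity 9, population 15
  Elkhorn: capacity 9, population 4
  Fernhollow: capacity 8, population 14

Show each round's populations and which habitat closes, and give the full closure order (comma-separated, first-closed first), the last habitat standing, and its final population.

Closure order: Briarlake, Fernhollow, Ironridge, Elkhorn
Last habitat: Ashgrove with 55 animals

Round 1: Ashgrove=3 Briarlake=19 Elkhorn=4 Fernhollow=14 Ironridge=15 → close Briarlake (overflow 10)
  19÷4 = 4 each, +1 to first 3
Round 2: Ashgrove=8 Elkhorn=9 Fernhollow=19 Ironridge=19 → close Fernhollow (overflow 11)
  19÷3 = 6 each, +1 to first 1
Round 3: Ashgrove=15 Elkhorn=15 Ironridge=25 → close Ironridge (overflow 16)
  25÷2 = 12 each, +1 to first 1
Round 4: Ashgrove=28 Elkhorn=27 → close Elkhorn (overflow 18)
  27÷1 = 27 each, +1 to first 0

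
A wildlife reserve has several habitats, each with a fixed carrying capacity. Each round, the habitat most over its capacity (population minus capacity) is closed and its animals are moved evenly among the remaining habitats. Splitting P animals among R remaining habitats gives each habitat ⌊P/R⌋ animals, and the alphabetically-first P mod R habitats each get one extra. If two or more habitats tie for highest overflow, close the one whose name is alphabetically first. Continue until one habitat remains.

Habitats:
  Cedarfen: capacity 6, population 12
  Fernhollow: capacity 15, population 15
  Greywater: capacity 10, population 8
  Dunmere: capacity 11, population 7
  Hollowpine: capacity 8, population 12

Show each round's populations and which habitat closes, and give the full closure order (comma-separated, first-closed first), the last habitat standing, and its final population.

Closure order: Cedarfen, Hollowpine, Fernhollow, Greywater
Last habitat: Dunmere with 54 animals

Round 1: Cedarfen=12 Dunmere=7 Fernhollow=15 Greywater=8 Hollowpine=12 → close Cedarfen (overflow 6)
  12÷4 = 3 each, +1 to first 0
Round 2: Dunmere=10 Fernhollow=18 Greywater=11 Hollowpine=15 → close Hollowpine (overflow 7)
  15÷3 = 5 each, +1 to first 0
Round 3: Dunmere=15 Fernhollow=23 Greywater=16 → close Fernhollow (overflow 8)
  23÷2 = 11 each, +1 to first 1
Round 4: Dunmere=27 Greywater=27 → close Greywater (overflow 17)
  27÷1 = 27 each, +1 to first 0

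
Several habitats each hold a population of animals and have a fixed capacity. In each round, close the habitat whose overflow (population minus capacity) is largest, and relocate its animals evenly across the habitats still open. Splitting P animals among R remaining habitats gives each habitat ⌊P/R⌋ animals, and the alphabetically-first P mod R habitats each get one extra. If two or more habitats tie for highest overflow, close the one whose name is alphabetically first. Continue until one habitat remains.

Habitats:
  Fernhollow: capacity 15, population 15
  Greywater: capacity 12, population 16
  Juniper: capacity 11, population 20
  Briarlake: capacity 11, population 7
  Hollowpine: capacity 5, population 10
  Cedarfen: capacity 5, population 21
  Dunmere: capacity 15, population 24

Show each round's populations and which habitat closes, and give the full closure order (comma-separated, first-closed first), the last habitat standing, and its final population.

Round 1: Briarlake=7 Cedarfen=21 Dunmere=24 Fernhollow=15 Greywater=16 Hollowpine=10 Juniper=20 → close Cedarfen (overflow 16)
  21÷6 = 3 each, +1 to first 3
Round 2: Briarlake=11 Dunmere=28 Fernhollow=19 Greywater=19 Hollowpine=13 Juniper=23 → close Dunmere (overflow 13)
  28÷5 = 5 each, +1 to first 3
Round 3: Briarlake=17 Fernhollow=25 Greywater=25 Hollowpine=18 Juniper=28 → close Juniper (overflow 17)
  28÷4 = 7 each, +1 to first 0
Round 4: Briarlake=24 Fernhollow=32 Greywater=32 Hollowpine=25 → close Greywater (overflow 20)
  32÷3 = 10 each, +1 to first 2
Round 5: Briarlake=35 Fernhollow=43 Hollowpine=35 → close Hollowpine (overflow 30)
  35÷2 = 17 each, +1 to first 1
Round 6: Briarlake=53 Fernhollow=60 → close Fernhollow (overflow 45)
  60÷1 = 60 each, +1 to first 0

Closure order: Cedarfen, Dunmere, Juniper, Greywater, Hollowpine, Fernhollow
Last habitat: Briarlake with 113 animals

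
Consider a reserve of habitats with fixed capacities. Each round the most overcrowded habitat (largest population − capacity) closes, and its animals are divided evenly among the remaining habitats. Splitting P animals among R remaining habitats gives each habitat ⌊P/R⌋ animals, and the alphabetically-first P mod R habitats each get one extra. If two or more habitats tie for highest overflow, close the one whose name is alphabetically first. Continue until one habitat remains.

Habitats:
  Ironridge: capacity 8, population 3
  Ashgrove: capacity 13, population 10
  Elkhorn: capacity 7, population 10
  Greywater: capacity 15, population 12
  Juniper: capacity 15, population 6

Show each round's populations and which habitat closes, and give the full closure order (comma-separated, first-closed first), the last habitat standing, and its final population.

Closure order: Elkhorn, Ashgrove, Greywater, Ironridge
Last habitat: Juniper with 41 animals

Round 1: Ashgrove=10 Elkhorn=10 Greywater=12 Ironridge=3 Juniper=6 → close Elkhorn (overflow 3)
  10÷4 = 2 each, +1 to first 2
Round 2: Ashgrove=13 Greywater=15 Ironridge=5 Juniper=8 → close Ashgrove (overflow 0)
  13÷3 = 4 each, +1 to first 1
Round 3: Greywater=20 Ironridge=9 Juniper=12 → close Greywater (overflow 5)
  20÷2 = 10 each, +1 to first 0
Round 4: Ironridge=19 Juniper=22 → close Ironridge (overflow 11)
  19÷1 = 19 each, +1 to first 0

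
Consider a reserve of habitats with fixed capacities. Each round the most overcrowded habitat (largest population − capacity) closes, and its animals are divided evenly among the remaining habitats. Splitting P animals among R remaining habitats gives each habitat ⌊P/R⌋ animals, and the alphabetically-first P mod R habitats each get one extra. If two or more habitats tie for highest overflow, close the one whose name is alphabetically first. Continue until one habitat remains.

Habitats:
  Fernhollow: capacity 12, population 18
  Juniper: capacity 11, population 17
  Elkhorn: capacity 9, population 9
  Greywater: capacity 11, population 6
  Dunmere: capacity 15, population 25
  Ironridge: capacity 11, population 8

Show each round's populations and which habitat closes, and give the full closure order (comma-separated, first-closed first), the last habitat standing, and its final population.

Closure order: Dunmere, Fernhollow, Juniper, Elkhorn, Ironridge
Last habitat: Greywater with 83 animals

Round 1: Dunmere=25 Elkhorn=9 Fernhollow=18 Greywater=6 Ironridge=8 Juniper=17 → close Dunmere (overflow 10)
  25÷5 = 5 each, +1 to first 0
Round 2: Elkhorn=14 Fernhollow=23 Greywater=11 Ironridge=13 Juniper=22 → close Fernhollow (overflow 11)
  23÷4 = 5 each, +1 to first 3
Round 3: Elkhorn=20 Greywater=17 Ironridge=19 Juniper=27 → close Juniper (overflow 16)
  27÷3 = 9 each, +1 to first 0
Round 4: Elkhorn=29 Greywater=26 Ironridge=28 → close Elkhorn (overflow 20)
  29÷2 = 14 each, +1 to first 1
Round 5: Greywater=41 Ironridge=42 → close Ironridge (overflow 31)
  42÷1 = 42 each, +1 to first 0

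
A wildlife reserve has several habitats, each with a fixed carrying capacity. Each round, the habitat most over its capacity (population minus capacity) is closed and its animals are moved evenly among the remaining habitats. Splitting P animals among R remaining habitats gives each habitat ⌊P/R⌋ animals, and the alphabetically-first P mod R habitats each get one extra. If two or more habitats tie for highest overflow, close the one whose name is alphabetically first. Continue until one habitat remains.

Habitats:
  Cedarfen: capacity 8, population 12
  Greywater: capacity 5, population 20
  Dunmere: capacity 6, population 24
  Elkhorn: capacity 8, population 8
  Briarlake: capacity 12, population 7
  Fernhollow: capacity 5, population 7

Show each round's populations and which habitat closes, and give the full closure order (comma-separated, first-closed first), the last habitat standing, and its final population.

Round 1: Briarlake=7 Cedarfen=12 Dunmere=24 Elkhorn=8 Fernhollow=7 Greywater=20 → close Dunmere (overflow 18)
  24÷5 = 4 each, +1 to first 4
Round 2: Briarlake=12 Cedarfen=17 Elkhorn=13 Fernhollow=12 Greywater=24 → close Greywater (overflow 19)
  24÷4 = 6 each, +1 to first 0
Round 3: Briarlake=18 Cedarfen=23 Elkhorn=19 Fernhollow=18 → close Cedarfen (overflow 15)
  23÷3 = 7 each, +1 to first 2
Round 4: Briarlake=26 Elkhorn=27 Fernhollow=25 → close Fernhollow (overflow 20)
  25÷2 = 12 each, +1 to first 1
Round 5: Briarlake=39 Elkhorn=39 → close Elkhorn (overflow 31)
  39÷1 = 39 each, +1 to first 0

Closure order: Dunmere, Greywater, Cedarfen, Fernhollow, Elkhorn
Last habitat: Briarlake with 78 animals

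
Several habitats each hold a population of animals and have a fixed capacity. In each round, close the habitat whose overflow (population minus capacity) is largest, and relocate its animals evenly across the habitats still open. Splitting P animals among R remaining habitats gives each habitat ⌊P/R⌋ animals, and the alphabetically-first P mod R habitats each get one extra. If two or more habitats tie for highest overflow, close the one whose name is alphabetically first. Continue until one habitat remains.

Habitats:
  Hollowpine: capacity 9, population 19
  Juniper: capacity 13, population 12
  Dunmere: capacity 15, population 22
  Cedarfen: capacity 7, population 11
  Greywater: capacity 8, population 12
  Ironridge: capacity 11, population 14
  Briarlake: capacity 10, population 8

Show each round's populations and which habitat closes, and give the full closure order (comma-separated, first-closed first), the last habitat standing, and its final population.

Round 1: Briarlake=8 Cedarfen=11 Dunmere=22 Greywater=12 Hollowpine=19 Ironridge=14 Juniper=12 → close Hollowpine (overflow 10)
  19÷6 = 3 each, +1 to first 1
Round 2: Briarlake=12 Cedarfen=14 Dunmere=25 Greywater=15 Ironridge=17 Juniper=15 → close Dunmere (overflow 10)
  25÷5 = 5 each, +1 to first 0
Round 3: Briarlake=17 Cedarfen=19 Greywater=20 Ironridge=22 Juniper=20 → close Cedarfen (overflow 12)
  19÷4 = 4 each, +1 to first 3
Round 4: Briarlake=22 Greywater=25 Ironridge=27 Juniper=24 → close Greywater (overflow 17)
  25÷3 = 8 each, +1 to first 1
Round 5: Briarlake=31 Ironridge=35 Juniper=32 → close Ironridge (overflow 24)
  35÷2 = 17 each, +1 to first 1
Round 6: Briarlake=49 Juniper=49 → close Briarlake (overflow 39)
  49÷1 = 49 each, +1 to first 0

Closure order: Hollowpine, Dunmere, Cedarfen, Greywater, Ironridge, Briarlake
Last habitat: Juniper with 98 animals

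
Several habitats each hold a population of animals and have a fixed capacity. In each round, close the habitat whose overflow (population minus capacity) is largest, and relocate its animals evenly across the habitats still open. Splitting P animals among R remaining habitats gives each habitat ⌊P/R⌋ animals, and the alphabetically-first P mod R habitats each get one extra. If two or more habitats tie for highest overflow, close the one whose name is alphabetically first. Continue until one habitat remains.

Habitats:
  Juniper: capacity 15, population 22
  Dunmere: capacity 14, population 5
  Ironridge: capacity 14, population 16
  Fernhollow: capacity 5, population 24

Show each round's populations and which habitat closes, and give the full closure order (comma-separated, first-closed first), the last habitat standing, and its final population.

Closure order: Fernhollow, Juniper, Ironridge
Last habitat: Dunmere with 67 animals

Round 1: Dunmere=5 Fernhollow=24 Ironridge=16 Juniper=22 → close Fernhollow (overflow 19)
  24÷3 = 8 each, +1 to first 0
Round 2: Dunmere=13 Ironridge=24 Juniper=30 → close Juniper (overflow 15)
  30÷2 = 15 each, +1 to first 0
Round 3: Dunmere=28 Ironridge=39 → close Ironridge (overflow 25)
  39÷1 = 39 each, +1 to first 0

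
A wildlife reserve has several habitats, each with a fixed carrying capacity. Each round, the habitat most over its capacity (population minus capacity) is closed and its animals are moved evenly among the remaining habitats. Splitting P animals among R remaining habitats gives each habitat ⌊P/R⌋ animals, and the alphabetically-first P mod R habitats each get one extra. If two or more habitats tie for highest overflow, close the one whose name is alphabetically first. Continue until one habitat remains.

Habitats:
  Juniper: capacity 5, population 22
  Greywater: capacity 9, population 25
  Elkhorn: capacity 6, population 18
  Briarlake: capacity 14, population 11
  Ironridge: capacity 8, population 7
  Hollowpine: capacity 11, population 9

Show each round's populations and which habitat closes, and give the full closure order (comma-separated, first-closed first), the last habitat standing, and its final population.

Closure order: Juniper, Greywater, Elkhorn, Briarlake, Ironridge
Last habitat: Hollowpine with 92 animals

Round 1: Briarlake=11 Elkhorn=18 Greywater=25 Hollowpine=9 Ironridge=7 Juniper=22 → close Juniper (overflow 17)
  22÷5 = 4 each, +1 to first 2
Round 2: Briarlake=16 Elkhorn=23 Greywater=29 Hollowpine=13 Ironridge=11 → close Greywater (overflow 20)
  29÷4 = 7 each, +1 to first 1
Round 3: Briarlake=24 Elkhorn=30 Hollowpine=20 Ironridge=18 → close Elkhorn (overflow 24)
  30÷3 = 10 each, +1 to first 0
Round 4: Briarlake=34 Hollowpine=30 Ironridge=28 → close Briarlake (overflow 20)
  34÷2 = 17 each, +1 to first 0
Round 5: Hollowpine=47 Ironridge=45 → close Ironridge (overflow 37)
  45÷1 = 45 each, +1 to first 0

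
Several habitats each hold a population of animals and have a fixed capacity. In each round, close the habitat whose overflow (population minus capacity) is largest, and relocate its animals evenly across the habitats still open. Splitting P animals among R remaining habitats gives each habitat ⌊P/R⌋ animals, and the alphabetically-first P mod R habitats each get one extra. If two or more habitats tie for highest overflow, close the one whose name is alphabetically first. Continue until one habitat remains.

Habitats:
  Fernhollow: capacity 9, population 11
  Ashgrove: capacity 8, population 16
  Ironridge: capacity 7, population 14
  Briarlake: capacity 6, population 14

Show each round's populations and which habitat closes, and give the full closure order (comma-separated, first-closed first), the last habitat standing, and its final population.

Closure order: Ashgrove, Briarlake, Ironridge
Last habitat: Fernhollow with 55 animals

Round 1: Ashgrove=16 Briarlake=14 Fernhollow=11 Ironridge=14 → close Ashgrove (overflow 8)
  16÷3 = 5 each, +1 to first 1
Round 2: Briarlake=20 Fernhollow=16 Ironridge=19 → close Briarlake (overflow 14)
  20÷2 = 10 each, +1 to first 0
Round 3: Fernhollow=26 Ironridge=29 → close Ironridge (overflow 22)
  29÷1 = 29 each, +1 to first 0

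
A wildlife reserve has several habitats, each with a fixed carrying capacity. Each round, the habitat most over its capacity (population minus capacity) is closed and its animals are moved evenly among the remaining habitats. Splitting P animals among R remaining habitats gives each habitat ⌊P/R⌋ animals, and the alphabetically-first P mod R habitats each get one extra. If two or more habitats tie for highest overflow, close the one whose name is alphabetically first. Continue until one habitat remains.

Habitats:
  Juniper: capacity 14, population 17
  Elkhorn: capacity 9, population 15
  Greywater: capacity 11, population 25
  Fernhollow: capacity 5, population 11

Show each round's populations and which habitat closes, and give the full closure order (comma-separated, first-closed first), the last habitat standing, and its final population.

Closure order: Greywater, Elkhorn, Fernhollow
Last habitat: Juniper with 68 animals

Round 1: Elkhorn=15 Fernhollow=11 Greywater=25 Juniper=17 → close Greywater (overflow 14)
  25÷3 = 8 each, +1 to first 1
Round 2: Elkhorn=24 Fernhollow=19 Juniper=25 → close Elkhorn (overflow 15)
  24÷2 = 12 each, +1 to first 0
Round 3: Fernhollow=31 Juniper=37 → close Fernhollow (overflow 26)
  31÷1 = 31 each, +1 to first 0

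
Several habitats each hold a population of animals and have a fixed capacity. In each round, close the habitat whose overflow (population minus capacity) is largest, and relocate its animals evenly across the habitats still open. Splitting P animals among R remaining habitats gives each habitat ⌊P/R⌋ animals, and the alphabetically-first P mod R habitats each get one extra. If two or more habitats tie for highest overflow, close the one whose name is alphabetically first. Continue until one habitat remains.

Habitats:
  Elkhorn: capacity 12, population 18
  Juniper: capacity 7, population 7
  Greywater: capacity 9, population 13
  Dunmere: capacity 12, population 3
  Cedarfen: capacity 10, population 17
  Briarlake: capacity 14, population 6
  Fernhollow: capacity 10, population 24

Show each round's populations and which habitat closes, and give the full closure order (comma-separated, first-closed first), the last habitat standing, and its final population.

Closure order: Fernhollow, Cedarfen, Elkhorn, Greywater, Juniper, Briarlake
Last habitat: Dunmere with 88 animals

Round 1: Briarlake=6 Cedarfen=17 Dunmere=3 Elkhorn=18 Fernhollow=24 Greywater=13 Juniper=7 → close Fernhollow (overflow 14)
  24÷6 = 4 each, +1 to first 0
Round 2: Briarlake=10 Cedarfen=21 Dunmere=7 Elkhorn=22 Greywater=17 Juniper=11 → close Cedarfen (overflow 11)
  21÷5 = 4 each, +1 to first 1
Round 3: Briarlake=15 Dunmere=11 Elkhorn=26 Greywater=21 Juniper=15 → close Elkhorn (overflow 14)
  26÷4 = 6 each, +1 to first 2
Round 4: Briarlake=22 Dunmere=18 Greywater=27 Juniper=21 → close Greywater (overflow 18)
  27÷3 = 9 each, +1 to first 0
Round 5: Briarlake=31 Dunmere=27 Juniper=30 → close Juniper (overflow 23)
  30÷2 = 15 each, +1 to first 0
Round 6: Briarlake=46 Dunmere=42 → close Briarlake (overflow 32)
  46÷1 = 46 each, +1 to first 0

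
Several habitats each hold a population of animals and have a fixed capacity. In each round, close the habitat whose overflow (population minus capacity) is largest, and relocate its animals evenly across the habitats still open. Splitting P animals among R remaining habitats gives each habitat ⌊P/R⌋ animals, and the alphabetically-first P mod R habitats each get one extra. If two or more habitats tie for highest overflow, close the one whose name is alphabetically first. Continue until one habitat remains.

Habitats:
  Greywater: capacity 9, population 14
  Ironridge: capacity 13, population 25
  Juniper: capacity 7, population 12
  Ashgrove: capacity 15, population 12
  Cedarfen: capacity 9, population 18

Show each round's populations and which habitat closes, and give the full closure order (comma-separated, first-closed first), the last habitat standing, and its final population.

Closure order: Ironridge, Cedarfen, Greywater, Juniper
Last habitat: Ashgrove with 81 animals

Round 1: Ashgrove=12 Cedarfen=18 Greywater=14 Ironridge=25 Juniper=12 → close Ironridge (overflow 12)
  25÷4 = 6 each, +1 to first 1
Round 2: Ashgrove=19 Cedarfen=24 Greywater=20 Juniper=18 → close Cedarfen (overflow 15)
  24÷3 = 8 each, +1 to first 0
Round 3: Ashgrove=27 Greywater=28 Juniper=26 → close Greywater (overflow 19)
  28÷2 = 14 each, +1 to first 0
Round 4: Ashgrove=41 Juniper=40 → close Juniper (overflow 33)
  40÷1 = 40 each, +1 to first 0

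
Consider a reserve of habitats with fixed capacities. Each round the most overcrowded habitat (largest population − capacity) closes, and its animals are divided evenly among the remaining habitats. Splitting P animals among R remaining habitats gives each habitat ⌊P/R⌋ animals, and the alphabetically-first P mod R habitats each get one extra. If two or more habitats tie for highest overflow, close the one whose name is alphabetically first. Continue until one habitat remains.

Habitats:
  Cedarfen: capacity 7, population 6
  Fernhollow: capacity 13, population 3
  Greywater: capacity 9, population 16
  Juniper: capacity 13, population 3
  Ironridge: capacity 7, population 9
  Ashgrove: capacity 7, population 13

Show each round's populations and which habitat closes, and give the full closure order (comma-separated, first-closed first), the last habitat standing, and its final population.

Round 1: Ashgrove=13 Cedarfen=6 Fernhollow=3 Greywater=16 Ironridge=9 Juniper=3 → close Greywater (overflow 7)
  16÷5 = 3 each, +1 to first 1
Round 2: Ashgrove=17 Cedarfen=9 Fernhollow=6 Ironridge=12 Juniper=6 → close Ashgrove (overflow 10)
  17÷4 = 4 each, +1 to first 1
Round 3: Cedarfen=14 Fernhollow=10 Ironridge=16 Juniper=10 → close Ironridge (overflow 9)
  16÷3 = 5 each, +1 to first 1
Round 4: Cedarfen=20 Fernhollow=15 Juniper=15 → close Cedarfen (overflow 13)
  20÷2 = 10 each, +1 to first 0
Round 5: Fernhollow=25 Juniper=25 → close Fernhollow (overflow 12)
  25÷1 = 25 each, +1 to first 0

Closure order: Greywater, Ashgrove, Ironridge, Cedarfen, Fernhollow
Last habitat: Juniper with 50 animals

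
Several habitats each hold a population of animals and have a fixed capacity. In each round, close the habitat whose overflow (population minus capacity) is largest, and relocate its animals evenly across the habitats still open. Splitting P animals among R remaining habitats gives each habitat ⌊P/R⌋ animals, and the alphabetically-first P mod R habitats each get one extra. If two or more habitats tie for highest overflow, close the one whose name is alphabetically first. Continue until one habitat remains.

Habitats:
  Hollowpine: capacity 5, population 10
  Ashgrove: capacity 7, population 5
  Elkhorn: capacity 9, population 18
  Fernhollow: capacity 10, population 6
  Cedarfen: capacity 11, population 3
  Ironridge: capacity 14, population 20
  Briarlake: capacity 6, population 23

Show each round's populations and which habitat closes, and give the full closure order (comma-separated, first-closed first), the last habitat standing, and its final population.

Round 1: Ashgrove=5 Briarlake=23 Cedarfen=3 Elkhorn=18 Fernhollow=6 Hollowpine=10 Ironridge=20 → close Briarlake (overflow 17)
  23÷6 = 3 each, +1 to first 5
Round 2: Ashgrove=9 Cedarfen=7 Elkhorn=22 Fernhollow=10 Hollowpine=14 Ironridge=23 → close Elkhorn (overflow 13)
  22÷5 = 4 each, +1 to first 2
Round 3: Ashgrove=14 Cedarfen=12 Fernhollow=14 Hollowpine=18 Ironridge=27 → close Hollowpine (overflow 13)
  18÷4 = 4 each, +1 to first 2
Round 4: Ashgrove=19 Cedarfen=17 Fernhollow=18 Ironridge=31 → close Ironridge (overflow 17)
  31÷3 = 10 each, +1 to first 1
Round 5: Ashgrove=30 Cedarfen=27 Fernhollow=28 → close Ashgrove (overflow 23)
  30÷2 = 15 each, +1 to first 0
Round 6: Cedarfen=42 Fernhollow=43 → close Fernhollow (overflow 33)
  43÷1 = 43 each, +1 to first 0

Closure order: Briarlake, Elkhorn, Hollowpine, Ironridge, Ashgrove, Fernhollow
Last habitat: Cedarfen with 85 animals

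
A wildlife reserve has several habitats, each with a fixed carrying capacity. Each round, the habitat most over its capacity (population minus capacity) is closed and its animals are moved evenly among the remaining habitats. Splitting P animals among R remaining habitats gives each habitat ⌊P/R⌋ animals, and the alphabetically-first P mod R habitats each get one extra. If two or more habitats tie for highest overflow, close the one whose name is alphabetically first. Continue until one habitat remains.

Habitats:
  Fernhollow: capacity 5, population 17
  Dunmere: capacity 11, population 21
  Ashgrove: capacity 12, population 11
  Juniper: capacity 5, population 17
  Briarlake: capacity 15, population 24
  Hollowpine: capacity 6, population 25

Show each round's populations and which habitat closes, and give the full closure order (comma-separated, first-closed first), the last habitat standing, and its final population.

Round 1: Ashgrove=11 Briarlake=24 Dunmere=21 Fernhollow=17 Hollowpine=25 Juniper=17 → close Hollowpine (overflow 19)
  25÷5 = 5 each, +1 to first 0
Round 2: Ashgrove=16 Briarlake=29 Dunmere=26 Fernhollow=22 Juniper=22 → close Fernhollow (overflow 17)
  22÷4 = 5 each, +1 to first 2
Round 3: Ashgrove=22 Briarlake=35 Dunmere=31 Juniper=27 → close Juniper (overflow 22)
  27÷3 = 9 each, +1 to first 0
Round 4: Ashgrove=31 Briarlake=44 Dunmere=40 → close Briarlake (overflow 29)
  44÷2 = 22 each, +1 to first 0
Round 5: Ashgrove=53 Dunmere=62 → close Dunmere (overflow 51)
  62÷1 = 62 each, +1 to first 0

Closure order: Hollowpine, Fernhollow, Juniper, Briarlake, Dunmere
Last habitat: Ashgrove with 115 animals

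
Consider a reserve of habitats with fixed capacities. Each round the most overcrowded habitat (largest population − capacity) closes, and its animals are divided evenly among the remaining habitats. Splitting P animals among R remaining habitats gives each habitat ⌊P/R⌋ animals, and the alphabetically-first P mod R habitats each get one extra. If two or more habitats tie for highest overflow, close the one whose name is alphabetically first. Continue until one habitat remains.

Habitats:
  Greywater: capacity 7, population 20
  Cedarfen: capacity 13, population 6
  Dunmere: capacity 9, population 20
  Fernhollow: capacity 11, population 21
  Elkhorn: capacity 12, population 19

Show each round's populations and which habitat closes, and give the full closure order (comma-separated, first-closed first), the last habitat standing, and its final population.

Closure order: Greywater, Dunmere, Fernhollow, Elkhorn
Last habitat: Cedarfen with 86 animals

Round 1: Cedarfen=6 Dunmere=20 Elkhorn=19 Fernhollow=21 Greywater=20 → close Greywater (overflow 13)
  20÷4 = 5 each, +1 to first 0
Round 2: Cedarfen=11 Dunmere=25 Elkhorn=24 Fernhollow=26 → close Dunmere (overflow 16)
  25÷3 = 8 each, +1 to first 1
Round 3: Cedarfen=20 Elkhorn=32 Fernhollow=34 → close Fernhollow (overflow 23)
  34÷2 = 17 each, +1 to first 0
Round 4: Cedarfen=37 Elkhorn=49 → close Elkhorn (overflow 37)
  49÷1 = 49 each, +1 to first 0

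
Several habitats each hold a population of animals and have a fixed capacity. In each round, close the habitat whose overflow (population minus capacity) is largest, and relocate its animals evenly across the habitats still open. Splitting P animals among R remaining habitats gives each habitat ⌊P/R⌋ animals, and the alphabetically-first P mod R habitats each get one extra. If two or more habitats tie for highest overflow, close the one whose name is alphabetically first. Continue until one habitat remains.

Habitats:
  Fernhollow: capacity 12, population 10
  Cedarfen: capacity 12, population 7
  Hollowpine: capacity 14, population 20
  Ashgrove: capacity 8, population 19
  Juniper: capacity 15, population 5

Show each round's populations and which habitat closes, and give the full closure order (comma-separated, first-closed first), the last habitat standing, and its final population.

Closure order: Ashgrove, Hollowpine, Fernhollow, Cedarfen
Last habitat: Juniper with 61 animals

Round 1: Ashgrove=19 Cedarfen=7 Fernhollow=10 Hollowpine=20 Juniper=5 → close Ashgrove (overflow 11)
  19÷4 = 4 each, +1 to first 3
Round 2: Cedarfen=12 Fernhollow=15 Hollowpine=25 Juniper=9 → close Hollowpine (overflow 11)
  25÷3 = 8 each, +1 to first 1
Round 3: Cedarfen=21 Fernhollow=23 Juniper=17 → close Fernhollow (overflow 11)
  23÷2 = 11 each, +1 to first 1
Round 4: Cedarfen=33 Juniper=28 → close Cedarfen (overflow 21)
  33÷1 = 33 each, +1 to first 0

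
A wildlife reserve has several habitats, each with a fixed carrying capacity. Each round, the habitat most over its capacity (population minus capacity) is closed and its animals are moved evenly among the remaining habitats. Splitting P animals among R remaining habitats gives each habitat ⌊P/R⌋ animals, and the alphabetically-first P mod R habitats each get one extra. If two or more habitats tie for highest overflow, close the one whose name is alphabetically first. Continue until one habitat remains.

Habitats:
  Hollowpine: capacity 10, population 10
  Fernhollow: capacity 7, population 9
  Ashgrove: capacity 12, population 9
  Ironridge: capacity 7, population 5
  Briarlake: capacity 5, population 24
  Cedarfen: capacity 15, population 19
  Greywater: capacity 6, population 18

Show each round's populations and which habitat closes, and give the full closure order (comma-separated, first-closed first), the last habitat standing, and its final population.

Round 1: Ashgrove=9 Briarlake=24 Cedarfen=19 Fernhollow=9 Greywater=18 Hollowpine=10 Ironridge=5 → close Briarlake (overflow 19)
  24÷6 = 4 each, +1 to first 0
Round 2: Ashgrove=13 Cedarfen=23 Fernhollow=13 Greywater=22 Hollowpine=14 Ironridge=9 → close Greywater (overflow 16)
  22÷5 = 4 each, +1 to first 2
Round 3: Ashgrove=18 Cedarfen=28 Fernhollow=17 Hollowpine=18 Ironridge=13 → close Cedarfen (overflow 13)
  28÷4 = 7 each, +1 to first 0
Round 4: Ashgrove=25 Fernhollow=24 Hollowpine=25 Ironridge=20 → close Fernhollow (overflow 17)
  24÷3 = 8 each, +1 to first 0
Round 5: Ashgrove=33 Hollowpine=33 Ironridge=28 → close Hollowpine (overflow 23)
  33÷2 = 16 each, +1 to first 1
Round 6: Ashgrove=50 Ironridge=44 → close Ashgrove (overflow 38)
  50÷1 = 50 each, +1 to first 0

Closure order: Briarlake, Greywater, Cedarfen, Fernhollow, Hollowpine, Ashgrove
Last habitat: Ironridge with 94 animals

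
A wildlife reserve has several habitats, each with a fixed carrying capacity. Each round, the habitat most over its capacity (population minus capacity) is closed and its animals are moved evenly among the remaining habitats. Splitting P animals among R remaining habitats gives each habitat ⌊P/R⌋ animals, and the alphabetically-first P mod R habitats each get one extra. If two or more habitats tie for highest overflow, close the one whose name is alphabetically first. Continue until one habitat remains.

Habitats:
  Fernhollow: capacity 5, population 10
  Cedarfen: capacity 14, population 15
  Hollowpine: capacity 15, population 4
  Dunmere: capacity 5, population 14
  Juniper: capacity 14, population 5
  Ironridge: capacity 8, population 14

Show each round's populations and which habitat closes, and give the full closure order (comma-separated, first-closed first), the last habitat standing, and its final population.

Closure order: Dunmere, Ironridge, Fernhollow, Cedarfen, Hollowpine
Last habitat: Juniper with 62 animals

Round 1: Cedarfen=15 Dunmere=14 Fernhollow=10 Hollowpine=4 Ironridge=14 Juniper=5 → close Dunmere (overflow 9)
  14÷5 = 2 each, +1 to first 4
Round 2: Cedarfen=18 Fernhollow=13 Hollowpine=7 Ironridge=17 Juniper=7 → close Ironridge (overflow 9)
  17÷4 = 4 each, +1 to first 1
Round 3: Cedarfen=23 Fernhollow=17 Hollowpine=11 Juniper=11 → close Fernhollow (overflow 12)
  17÷3 = 5 each, +1 to first 2
Round 4: Cedarfen=29 Hollowpine=17 Juniper=16 → close Cedarfen (overflow 15)
  29÷2 = 14 each, +1 to first 1
Round 5: Hollowpine=32 Juniper=30 → close Hollowpine (overflow 17)
  32÷1 = 32 each, +1 to first 0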